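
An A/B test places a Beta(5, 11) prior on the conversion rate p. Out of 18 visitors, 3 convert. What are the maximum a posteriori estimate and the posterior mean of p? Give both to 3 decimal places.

Posterior: Beta(5+3, 11+15) = Beta(8, 26).
Mode = (8−1)/(8+26−2) = 7/32 = 0.219.
Mean = 8/(8+26) = 8/34 = 0.235.

maximum a posteriori estimate = 0.219, posterior mean = 0.235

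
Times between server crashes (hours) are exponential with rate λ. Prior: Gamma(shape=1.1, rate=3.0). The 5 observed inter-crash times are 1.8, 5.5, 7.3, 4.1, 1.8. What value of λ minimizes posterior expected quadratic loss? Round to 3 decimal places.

Σ times = 20.5. Posterior: Gamma(shape = 1.1+5 = 6.1, rate = 3.0+20.5 = 23.5).
Mode = (α−1)/β = 5.1/23.5 = 0.217.
Mean = α/β = 6.1/23.5 = 0.260.
Quadratic loss ⇒ the optimal estimator is the posterior mean.

0.260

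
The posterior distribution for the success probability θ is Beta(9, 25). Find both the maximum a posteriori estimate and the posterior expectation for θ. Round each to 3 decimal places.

Mode = (9−1)/(9+25−2) = 8/32 = 0.250.
Mean = 9/(9+25) = 9/34 = 0.265.

MAP = 0.250; posterior mean = 0.265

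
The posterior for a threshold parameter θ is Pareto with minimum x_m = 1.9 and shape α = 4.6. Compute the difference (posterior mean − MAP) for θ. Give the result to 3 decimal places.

The Pareto density is strictly decreasing on [x_m, ∞), so the mode is x_m = 1.900.
Mean = α·x_m/(α−1) = 4.6·1.9/3.6 = 2.428.
Difference = 2.428 − 1.900 = 0.528.
The posterior is right-skewed, so the mean exceeds the mode.

0.528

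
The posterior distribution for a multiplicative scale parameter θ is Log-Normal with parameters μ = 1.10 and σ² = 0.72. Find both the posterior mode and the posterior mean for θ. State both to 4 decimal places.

Mode = exp(μ − σ²) = exp(0.38) = 1.4623.
Mean = exp(μ + σ²/2) = exp(1.460) = 4.3060.
Right-skewed posterior ⇒ mode < mean.

MAP = 1.4623; posterior mean = 4.3060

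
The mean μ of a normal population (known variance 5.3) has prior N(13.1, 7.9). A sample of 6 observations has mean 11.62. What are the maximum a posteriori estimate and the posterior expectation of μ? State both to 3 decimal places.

maximum a posteriori estimate = 11.769, posterior expectation = 11.769

Posterior for μ is Normal. Precision-weighted mean: (1/7.9·13.1 + 6/5.3·11.62) / (1/7.9 + 6/5.3) = 11.769.
A Normal posterior is symmetric, so mode = mean.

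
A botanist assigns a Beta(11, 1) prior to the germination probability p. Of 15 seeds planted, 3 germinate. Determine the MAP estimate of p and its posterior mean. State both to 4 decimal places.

Posterior: Beta(11+3, 1+12) = Beta(14, 13).
Mode = (14−1)/(14+13−2) = 13/25 = 0.5200.
Mean = 14/(14+13) = 14/27 = 0.5185.

MAP = 0.5200, posterior mean = 0.5185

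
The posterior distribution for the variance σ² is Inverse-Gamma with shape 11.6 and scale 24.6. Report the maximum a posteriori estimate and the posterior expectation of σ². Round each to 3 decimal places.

Mode = β/(α+1) = 24.6/12.6 = 1.952.
Mean = β/(α−1) = 24.6/10.6 = 2.321.
The mean is pulled above the mode by the posterior's right skew.

MAP = 1.952, posterior mean = 2.321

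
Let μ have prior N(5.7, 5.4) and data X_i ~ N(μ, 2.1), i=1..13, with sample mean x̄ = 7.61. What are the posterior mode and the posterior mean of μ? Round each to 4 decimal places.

MAP: 7.5545. Posterior mean: 7.5545.

Posterior for μ is Normal. Precision-weighted mean: (1/5.4·5.7 + 13/2.1·7.61) / (1/5.4 + 13/2.1) = 7.5545.
A Normal posterior is symmetric, so mode = mean.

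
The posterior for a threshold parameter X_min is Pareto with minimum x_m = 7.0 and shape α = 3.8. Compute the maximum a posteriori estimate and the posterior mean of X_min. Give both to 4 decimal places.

MAP: 7.0000. Posterior mean: 9.5000.

The Pareto density is strictly decreasing on [x_m, ∞), so the mode is x_m = 7.0000.
Mean = α·x_m/(α−1) = 3.8·7.0/2.8 = 9.5000.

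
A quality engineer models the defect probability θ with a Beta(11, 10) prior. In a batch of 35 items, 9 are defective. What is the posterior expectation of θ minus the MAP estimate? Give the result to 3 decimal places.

Posterior: Beta(11+9, 10+26) = Beta(20, 36).
Mode = (20−1)/(20+36−2) = 19/54 = 0.352.
Mean = 20/(20+36) = 20/56 = 0.357.
Difference = 0.357 − 0.352 = 0.005.

0.005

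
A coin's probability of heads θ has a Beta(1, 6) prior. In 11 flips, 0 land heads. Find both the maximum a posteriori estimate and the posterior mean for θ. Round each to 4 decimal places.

Posterior: Beta(1+0, 6+11) = Beta(1, 17).
Since α = 1 ≤ 1 and β > 1, the Beta density is monotone decreasing on [0,1]; the mode is at 0.
Mean = 1/(1+17) = 0.0556.
The posterior is right-skewed, so the mean exceeds the mode.

MAP = 0.0000; posterior mean = 0.0556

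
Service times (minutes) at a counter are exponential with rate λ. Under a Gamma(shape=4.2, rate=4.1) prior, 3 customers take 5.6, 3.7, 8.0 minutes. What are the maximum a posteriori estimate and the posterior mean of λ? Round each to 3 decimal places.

MAP: 0.290. Posterior mean: 0.336.

Σ times = 17.3. Posterior: Gamma(shape = 4.2+3 = 7.2, rate = 4.1+17.3 = 21.4).
Mode = (α−1)/β = 6.2/21.4 = 0.290.
Mean = α/β = 7.2/21.4 = 0.336.
Right-skewed posterior ⇒ mode < mean.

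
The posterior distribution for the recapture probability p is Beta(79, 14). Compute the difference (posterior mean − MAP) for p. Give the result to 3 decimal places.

-0.008

Mode = (79−1)/(79+14−2) = 78/91 = 0.857.
Mean = 79/(79+14) = 79/93 = 0.849.
Difference = 0.849 − 0.857 = -0.008.
Mode > mean: the posterior has a left tail.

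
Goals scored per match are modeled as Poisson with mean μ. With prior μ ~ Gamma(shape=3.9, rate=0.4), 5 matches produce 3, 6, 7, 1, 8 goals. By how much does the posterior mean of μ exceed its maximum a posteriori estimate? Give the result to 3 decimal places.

0.185

Σ counts = 25. Posterior: Gamma(shape = 3.9+25 = 28.9, rate = 0.4+5 = 5.4).
Mode = (α−1)/β = 27.9/5.4 = 5.167.
Mean = α/β = 28.9/5.4 = 5.352.
Difference = 5.352 − 5.167 = 0.185.
The mean is pulled above the mode by the posterior's right skew.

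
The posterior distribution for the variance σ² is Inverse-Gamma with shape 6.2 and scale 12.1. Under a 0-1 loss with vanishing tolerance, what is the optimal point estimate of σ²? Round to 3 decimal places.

1.681

Mode = β/(α+1) = 12.1/7.2 = 1.681.
Mean = β/(α−1) = 12.1/5.2 = 2.327.
This is the posterior mode — the MAP estimate.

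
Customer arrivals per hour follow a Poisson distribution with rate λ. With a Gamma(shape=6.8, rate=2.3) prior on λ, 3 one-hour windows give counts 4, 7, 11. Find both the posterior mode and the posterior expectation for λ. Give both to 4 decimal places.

λ_MAP = 5.2453, E[λ|data] = 5.4340

Σ counts = 22. Posterior: Gamma(shape = 6.8+22 = 28.8, rate = 2.3+3 = 5.3).
Mode = (α−1)/β = 27.8/5.3 = 5.2453.
Mean = α/β = 28.8/5.3 = 5.4340.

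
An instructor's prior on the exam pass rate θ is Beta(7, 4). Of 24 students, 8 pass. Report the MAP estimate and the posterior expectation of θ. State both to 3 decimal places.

Posterior: Beta(7+8, 4+16) = Beta(15, 20).
Mode = (15−1)/(15+20−2) = 14/33 = 0.424.
Mean = 15/(15+20) = 15/35 = 0.429.

θ_MAP = 0.424, E[θ|data] = 0.429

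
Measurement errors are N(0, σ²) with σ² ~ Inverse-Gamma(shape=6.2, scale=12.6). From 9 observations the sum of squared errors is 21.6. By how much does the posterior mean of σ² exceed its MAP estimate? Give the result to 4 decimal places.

0.4124

Posterior: Inverse-Gamma(shape = 6.2+9/2 = 10.7, scale = 12.6+21.6/2 = 23.4).
Mode = β/(α+1) = 23.4/11.7 = 2.0000.
Mean = β/(α−1) = 23.4/9.7 = 2.4124.
Difference = 2.4124 − 2.0000 = 0.4124.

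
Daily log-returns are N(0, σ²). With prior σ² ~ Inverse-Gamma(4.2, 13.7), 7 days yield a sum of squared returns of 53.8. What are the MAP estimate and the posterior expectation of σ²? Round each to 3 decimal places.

σ²_MAP = 4.667, E[σ²|data] = 6.060

Posterior: Inverse-Gamma(shape = 4.2+7/2 = 7.7, scale = 13.7+53.8/2 = 40.6).
Mode = β/(α+1) = 40.6/8.7 = 4.667.
Mean = β/(α−1) = 40.6/6.7 = 6.060.
The posterior is right-skewed, so the mean exceeds the mode.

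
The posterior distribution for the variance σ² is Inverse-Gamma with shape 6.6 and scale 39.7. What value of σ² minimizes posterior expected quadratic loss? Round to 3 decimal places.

7.089

Mode = β/(α+1) = 39.7/7.6 = 5.224.
Mean = β/(α−1) = 39.7/5.6 = 7.089.
Quadratic loss ⇒ the optimal estimator is the posterior mean.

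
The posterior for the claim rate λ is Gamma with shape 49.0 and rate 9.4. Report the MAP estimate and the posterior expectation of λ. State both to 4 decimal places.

MAP: 5.1064. Posterior mean: 5.2128.

Mode = (α−1)/β = 48.0/9.4 = 5.1064.
Mean = α/β = 49.0/9.4 = 5.2128.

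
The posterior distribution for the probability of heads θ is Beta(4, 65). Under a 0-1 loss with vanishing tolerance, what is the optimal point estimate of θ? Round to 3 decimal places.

0.045

Mode = (4−1)/(4+65−2) = 3/67 = 0.045.
Mean = 4/(4+65) = 4/69 = 0.058.
This is the posterior mode — the MAP estimate.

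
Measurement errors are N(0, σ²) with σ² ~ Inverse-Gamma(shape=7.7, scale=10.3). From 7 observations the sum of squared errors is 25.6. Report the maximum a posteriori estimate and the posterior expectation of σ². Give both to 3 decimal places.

MAP: 1.893. Posterior mean: 2.265.

Posterior: Inverse-Gamma(shape = 7.7+7/2 = 11.2, scale = 10.3+25.6/2 = 23.1).
Mode = β/(α+1) = 23.1/12.2 = 1.893.
Mean = β/(α−1) = 23.1/10.2 = 2.265.
The mean is pulled above the mode by the posterior's right skew.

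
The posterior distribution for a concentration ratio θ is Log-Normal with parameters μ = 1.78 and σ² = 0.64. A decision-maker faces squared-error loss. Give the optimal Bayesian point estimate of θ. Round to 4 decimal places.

Mode = exp(μ − σ²) = exp(1.14) = 3.1268.
Mean = exp(μ + σ²/2) = exp(2.100) = 8.1662.
Squared-error loss ⇒ the optimal estimator is the posterior mean.

8.1662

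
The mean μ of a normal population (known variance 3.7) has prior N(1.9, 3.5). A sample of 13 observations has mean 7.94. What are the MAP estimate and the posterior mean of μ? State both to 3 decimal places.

Posterior for μ is Normal. Precision-weighted mean: (1/3.5·1.9 + 13/3.7·7.94) / (1/3.5 + 13/3.7) = 7.486.
A Normal posterior is symmetric, so mode = mean.

μ_MAP = 7.486, E[μ|data] = 7.486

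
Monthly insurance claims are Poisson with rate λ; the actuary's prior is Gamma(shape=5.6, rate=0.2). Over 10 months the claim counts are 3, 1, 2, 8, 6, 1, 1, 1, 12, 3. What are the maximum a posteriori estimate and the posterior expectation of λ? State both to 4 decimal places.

Σ counts = 38. Posterior: Gamma(shape = 5.6+38 = 43.6, rate = 0.2+10 = 10.2).
Mode = (α−1)/β = 42.6/10.2 = 4.1765.
Mean = α/β = 43.6/10.2 = 4.2745.

maximum a posteriori estimate = 4.1765, posterior expectation = 4.2745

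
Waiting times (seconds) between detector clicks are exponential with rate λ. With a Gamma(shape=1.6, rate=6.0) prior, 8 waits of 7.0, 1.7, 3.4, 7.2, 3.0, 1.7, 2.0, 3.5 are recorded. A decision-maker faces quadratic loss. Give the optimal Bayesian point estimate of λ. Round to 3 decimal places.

0.270

Σ times = 29.5. Posterior: Gamma(shape = 1.6+8 = 9.6, rate = 6.0+29.5 = 35.5).
Mode = (α−1)/β = 8.6/35.5 = 0.242.
Mean = α/β = 9.6/35.5 = 0.270.
Quadratic loss ⇒ the optimal estimator is the posterior mean.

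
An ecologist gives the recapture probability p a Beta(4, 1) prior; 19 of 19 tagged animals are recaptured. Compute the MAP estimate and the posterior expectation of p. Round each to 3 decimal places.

Posterior: Beta(4+19, 1+0) = Beta(23, 1).
Since β = 1 ≤ 1 and α > 1, the Beta density is monotone increasing on [0,1]; the mode is at 1.
Mean = 23/(23+1) = 0.958.

p_MAP = 1.000, E[p|data] = 0.958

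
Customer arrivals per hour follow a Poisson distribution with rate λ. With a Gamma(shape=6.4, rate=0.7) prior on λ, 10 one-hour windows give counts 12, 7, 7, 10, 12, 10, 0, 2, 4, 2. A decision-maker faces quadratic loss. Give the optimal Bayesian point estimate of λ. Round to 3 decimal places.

6.766

Σ counts = 66. Posterior: Gamma(shape = 6.4+66 = 72.4, rate = 0.7+10 = 10.7).
Mode = (α−1)/β = 71.4/10.7 = 6.673.
Mean = α/β = 72.4/10.7 = 6.766.
Quadratic loss ⇒ the optimal estimator is the posterior mean.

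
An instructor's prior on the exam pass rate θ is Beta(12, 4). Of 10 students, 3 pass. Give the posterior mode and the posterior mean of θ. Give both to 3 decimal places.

MAP: 0.583. Posterior mean: 0.577.

Posterior: Beta(12+3, 4+7) = Beta(15, 11).
Mode = (15−1)/(15+11−2) = 14/24 = 0.583.
Mean = 15/(15+11) = 15/26 = 0.577.
Mode > mean: the posterior has a left tail.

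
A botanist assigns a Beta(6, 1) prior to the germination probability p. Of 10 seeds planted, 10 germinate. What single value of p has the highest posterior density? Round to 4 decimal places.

Posterior: Beta(6+10, 1+0) = Beta(16, 1).
Since β = 1 ≤ 1 and α > 1, the Beta density is monotone increasing on [0,1]; the mode is at 1.
Mean = 16/(16+1) = 0.9412.
This is the posterior mode — the MAP estimate.

1.0000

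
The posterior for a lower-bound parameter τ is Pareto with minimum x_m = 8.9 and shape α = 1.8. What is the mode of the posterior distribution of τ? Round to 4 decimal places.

The Pareto density is strictly decreasing on [x_m, ∞), so the mode is x_m = 8.9000.
Mean = α·x_m/(α−1) = 1.8·8.9/0.8 = 20.0250.
This is the posterior mode — the MAP estimate.

8.9000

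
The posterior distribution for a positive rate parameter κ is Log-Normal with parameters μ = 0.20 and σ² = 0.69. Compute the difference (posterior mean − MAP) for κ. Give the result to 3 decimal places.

1.112

Mode = exp(μ − σ²) = exp(-0.49) = 0.613.
Mean = exp(μ + σ²/2) = exp(0.545) = 1.725.
Difference = 1.725 − 0.613 = 1.112.
Right-skewed posterior ⇒ mode < mean.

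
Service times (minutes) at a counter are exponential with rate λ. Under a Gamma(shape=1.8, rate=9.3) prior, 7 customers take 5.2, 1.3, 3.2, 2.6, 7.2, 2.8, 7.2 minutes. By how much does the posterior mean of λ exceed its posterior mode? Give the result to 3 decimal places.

Σ times = 29.5. Posterior: Gamma(shape = 1.8+7 = 8.8, rate = 9.3+29.5 = 38.8).
Mode = (α−1)/β = 7.8/38.8 = 0.201.
Mean = α/β = 8.8/38.8 = 0.227.
Difference = 0.227 − 0.201 = 0.026.

0.026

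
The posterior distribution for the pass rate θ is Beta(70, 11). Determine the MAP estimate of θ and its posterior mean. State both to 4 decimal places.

Mode = (70−1)/(70+11−2) = 69/79 = 0.8734.
Mean = 70/(70+11) = 70/81 = 0.8642.

MAP estimate = 0.8734, posterior mean = 0.8642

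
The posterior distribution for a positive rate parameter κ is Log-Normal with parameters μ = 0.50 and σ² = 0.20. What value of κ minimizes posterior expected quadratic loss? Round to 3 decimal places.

1.822

Mode = exp(μ − σ²) = exp(0.30) = 1.350.
Mean = exp(μ + σ²/2) = exp(0.600) = 1.822.
Quadratic loss ⇒ the optimal estimator is the posterior mean.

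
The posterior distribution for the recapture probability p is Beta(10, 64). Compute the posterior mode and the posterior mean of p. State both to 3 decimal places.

MAP = 0.125, posterior mean = 0.135

Mode = (10−1)/(10+64−2) = 9/72 = 0.125.
Mean = 10/(10+64) = 10/74 = 0.135.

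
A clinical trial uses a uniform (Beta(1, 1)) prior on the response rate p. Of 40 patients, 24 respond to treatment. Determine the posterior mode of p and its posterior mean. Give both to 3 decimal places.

Posterior: Beta(1+24, 1+16) = Beta(25, 17).
Mode = (25−1)/(25+17−2) = 24/40 = 0.600.
Mean = 25/(25+17) = 25/42 = 0.595.
The mean is pulled below the mode by the posterior's left skew.

MAP = 0.600, posterior mean = 0.595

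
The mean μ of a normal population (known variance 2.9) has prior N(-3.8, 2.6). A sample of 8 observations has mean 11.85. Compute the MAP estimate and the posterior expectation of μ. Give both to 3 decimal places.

Posterior for μ is Normal. Precision-weighted mean: (1/2.6·-3.8 + 8/2.9·11.85) / (1/2.6 + 8/2.9) = 9.935.
A Normal posterior is symmetric, so mode = mean.

MAP = 9.935; posterior mean = 9.935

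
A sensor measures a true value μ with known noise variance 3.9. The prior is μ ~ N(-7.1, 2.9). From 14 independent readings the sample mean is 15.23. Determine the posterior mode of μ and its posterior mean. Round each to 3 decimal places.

Posterior for μ is Normal. Precision-weighted mean: (1/2.9·-7.1 + 14/3.9·15.23) / (1/2.9 + 14/3.9) = 13.273.
A Normal posterior is symmetric, so mode = mean.

posterior mode = 13.273, posterior mean = 13.273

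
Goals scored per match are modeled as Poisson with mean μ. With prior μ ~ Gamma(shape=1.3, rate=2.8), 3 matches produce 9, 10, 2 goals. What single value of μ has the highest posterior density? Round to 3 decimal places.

Σ counts = 21. Posterior: Gamma(shape = 1.3+21 = 22.3, rate = 2.8+3 = 5.8).
Mode = (α−1)/β = 21.3/5.8 = 3.672.
Mean = α/β = 22.3/5.8 = 3.845.
This is the posterior mode — the MAP estimate.

3.672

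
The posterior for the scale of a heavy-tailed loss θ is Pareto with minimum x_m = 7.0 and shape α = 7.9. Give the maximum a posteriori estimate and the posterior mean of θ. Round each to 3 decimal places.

The Pareto density is strictly decreasing on [x_m, ∞), so the mode is x_m = 7.000.
Mean = α·x_m/(α−1) = 7.9·7.0/6.9 = 8.014.
Right-skewed posterior ⇒ mode < mean.

MAP = 7.000; posterior mean = 8.014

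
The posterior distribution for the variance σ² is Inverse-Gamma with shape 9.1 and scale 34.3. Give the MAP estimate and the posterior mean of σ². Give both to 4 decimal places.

σ²_MAP = 3.3960, E[σ²|data] = 4.2346

Mode = β/(α+1) = 34.3/10.1 = 3.3960.
Mean = β/(α−1) = 34.3/8.1 = 4.2346.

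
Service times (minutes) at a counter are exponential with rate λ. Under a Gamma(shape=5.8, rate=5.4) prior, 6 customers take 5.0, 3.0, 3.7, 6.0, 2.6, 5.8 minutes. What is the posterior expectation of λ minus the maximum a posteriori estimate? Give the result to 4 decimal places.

Σ times = 26.1. Posterior: Gamma(shape = 5.8+6 = 11.8, rate = 5.4+26.1 = 31.5).
Mode = (α−1)/β = 10.8/31.5 = 0.3429.
Mean = α/β = 11.8/31.5 = 0.3746.
Difference = 0.3746 − 0.3429 = 0.0317.

0.0317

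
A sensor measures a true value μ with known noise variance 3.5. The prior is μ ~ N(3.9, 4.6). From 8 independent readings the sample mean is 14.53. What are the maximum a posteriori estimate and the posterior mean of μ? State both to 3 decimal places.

Posterior for μ is Normal. Precision-weighted mean: (1/4.6·3.9 + 8/3.5·14.53) / (1/4.6 + 8/3.5) = 13.607.
A Normal posterior is symmetric, so mode = mean.

MAP: 13.607. Posterior mean: 13.607.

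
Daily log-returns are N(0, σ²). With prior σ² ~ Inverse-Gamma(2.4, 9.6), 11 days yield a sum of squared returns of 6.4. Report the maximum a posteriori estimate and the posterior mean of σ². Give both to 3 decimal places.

σ²_MAP = 1.438, E[σ²|data] = 1.855

Posterior: Inverse-Gamma(shape = 2.4+11/2 = 7.9, scale = 9.6+6.4/2 = 12.8).
Mode = β/(α+1) = 12.8/8.9 = 1.438.
Mean = β/(α−1) = 12.8/6.9 = 1.855.
Mean > mode: the posterior has a right tail.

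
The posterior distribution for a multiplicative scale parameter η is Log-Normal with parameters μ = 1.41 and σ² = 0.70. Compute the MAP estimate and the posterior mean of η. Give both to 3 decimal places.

Mode = exp(μ − σ²) = exp(0.71) = 2.034.
Mean = exp(μ + σ²/2) = exp(1.760) = 5.812.
The posterior is right-skewed, so the mean exceeds the mode.

MAP estimate = 2.034, posterior mean = 5.812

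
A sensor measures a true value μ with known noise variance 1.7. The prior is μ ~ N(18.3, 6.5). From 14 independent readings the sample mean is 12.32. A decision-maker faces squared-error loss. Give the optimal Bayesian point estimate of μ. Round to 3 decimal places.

12.430

Posterior for μ is Normal. Precision-weighted mean: (1/6.5·18.3 + 14/1.7·12.32) / (1/6.5 + 14/1.7) = 12.430.
A Normal posterior is symmetric, so mode = mean.
Squared-error loss ⇒ the optimal estimator is the posterior mean.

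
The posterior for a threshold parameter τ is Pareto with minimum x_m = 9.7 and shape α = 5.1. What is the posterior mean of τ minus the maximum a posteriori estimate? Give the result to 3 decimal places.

The Pareto density is strictly decreasing on [x_m, ∞), so the mode is x_m = 9.700.
Mean = α·x_m/(α−1) = 5.1·9.7/4.1 = 12.066.
Difference = 12.066 − 9.700 = 2.366.

2.366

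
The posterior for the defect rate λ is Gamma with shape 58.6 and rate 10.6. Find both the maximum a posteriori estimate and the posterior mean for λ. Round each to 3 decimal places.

Mode = (α−1)/β = 57.6/10.6 = 5.434.
Mean = α/β = 58.6/10.6 = 5.528.

MAP = 5.434; posterior mean = 5.528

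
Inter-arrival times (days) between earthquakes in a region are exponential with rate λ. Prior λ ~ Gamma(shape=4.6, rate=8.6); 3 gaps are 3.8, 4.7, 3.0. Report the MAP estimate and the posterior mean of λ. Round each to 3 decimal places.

Σ times = 11.5. Posterior: Gamma(shape = 4.6+3 = 7.6, rate = 8.6+11.5 = 20.1).
Mode = (α−1)/β = 6.6/20.1 = 0.328.
Mean = α/β = 7.6/20.1 = 0.378.

MAP: 0.328. Posterior mean: 0.378.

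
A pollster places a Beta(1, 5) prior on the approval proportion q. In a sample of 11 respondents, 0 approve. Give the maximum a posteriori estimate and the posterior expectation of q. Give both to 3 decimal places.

maximum a posteriori estimate = 0.000, posterior expectation = 0.059

Posterior: Beta(1+0, 5+11) = Beta(1, 16).
Since α = 1 ≤ 1 and β > 1, the Beta density is monotone decreasing on [0,1]; the mode is at 0.
Mean = 1/(1+16) = 0.059.
The posterior is right-skewed, so the mean exceeds the mode.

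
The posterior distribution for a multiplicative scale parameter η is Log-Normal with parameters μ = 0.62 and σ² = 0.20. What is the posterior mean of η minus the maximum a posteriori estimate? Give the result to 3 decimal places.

Mode = exp(μ − σ²) = exp(0.42) = 1.522.
Mean = exp(μ + σ²/2) = exp(0.720) = 2.054.
Difference = 2.054 − 1.522 = 0.532.
The posterior is right-skewed, so the mean exceeds the mode.

0.532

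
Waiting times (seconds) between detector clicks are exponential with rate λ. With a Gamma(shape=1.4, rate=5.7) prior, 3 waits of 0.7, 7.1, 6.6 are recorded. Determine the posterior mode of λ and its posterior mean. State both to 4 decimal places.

Σ times = 14.4. Posterior: Gamma(shape = 1.4+3 = 4.4, rate = 5.7+14.4 = 20.1).
Mode = (α−1)/β = 3.4/20.1 = 0.1692.
Mean = α/β = 4.4/20.1 = 0.2189.
The posterior is right-skewed, so the mean exceeds the mode.

λ_MAP = 0.1692, E[λ|data] = 0.2189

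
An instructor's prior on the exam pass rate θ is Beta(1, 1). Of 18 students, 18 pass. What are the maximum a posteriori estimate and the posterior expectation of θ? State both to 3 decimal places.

maximum a posteriori estimate = 1.000, posterior expectation = 0.950

Posterior: Beta(1+18, 1+0) = Beta(19, 1).
Since β = 1 ≤ 1 and α > 1, the Beta density is monotone increasing on [0,1]; the mode is at 1.
Mean = 19/(19+1) = 0.950.
The mean is pulled below the mode by the posterior's left skew.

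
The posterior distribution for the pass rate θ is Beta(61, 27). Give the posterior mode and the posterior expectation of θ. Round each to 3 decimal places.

Mode = (61−1)/(61+27−2) = 60/86 = 0.698.
Mean = 61/(61+27) = 61/88 = 0.693.
Mode > mean: the posterior has a left tail.

MAP: 0.698. Posterior mean: 0.693.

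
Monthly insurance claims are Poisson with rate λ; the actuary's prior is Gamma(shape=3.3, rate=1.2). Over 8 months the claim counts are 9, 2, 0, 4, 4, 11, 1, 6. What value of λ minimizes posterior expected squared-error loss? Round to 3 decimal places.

4.380

Σ counts = 37. Posterior: Gamma(shape = 3.3+37 = 40.3, rate = 1.2+8 = 9.2).
Mode = (α−1)/β = 39.3/9.2 = 4.272.
Mean = α/β = 40.3/9.2 = 4.380.
Squared-error loss ⇒ the optimal estimator is the posterior mean.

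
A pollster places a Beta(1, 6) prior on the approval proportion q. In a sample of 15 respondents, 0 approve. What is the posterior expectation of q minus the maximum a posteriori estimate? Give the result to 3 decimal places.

0.045

Posterior: Beta(1+0, 6+15) = Beta(1, 21).
Since α = 1 ≤ 1 and β > 1, the Beta density is monotone decreasing on [0,1]; the mode is at 0.
Mean = 1/(1+21) = 0.045.
Difference = 0.045 − 0.000 = 0.045.
The posterior is right-skewed, so the mean exceeds the mode.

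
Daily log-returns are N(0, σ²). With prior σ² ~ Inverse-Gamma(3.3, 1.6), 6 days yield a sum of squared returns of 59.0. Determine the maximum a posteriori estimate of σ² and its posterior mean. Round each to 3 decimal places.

Posterior: Inverse-Gamma(shape = 3.3+6/2 = 6.3, scale = 1.6+59.0/2 = 31.1).
Mode = β/(α+1) = 31.1/7.3 = 4.260.
Mean = β/(α−1) = 31.1/5.3 = 5.868.
Right-skewed posterior ⇒ mode < mean.

σ²_MAP = 4.260, E[σ²|data] = 5.868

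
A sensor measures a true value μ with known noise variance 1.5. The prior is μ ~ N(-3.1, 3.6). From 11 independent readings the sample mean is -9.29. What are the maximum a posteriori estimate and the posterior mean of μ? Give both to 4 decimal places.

MAP: -9.0641. Posterior mean: -9.0641.

Posterior for μ is Normal. Precision-weighted mean: (1/3.6·-3.1 + 11/1.5·-9.29) / (1/3.6 + 11/1.5) = -9.0641.
A Normal posterior is symmetric, so mode = mean.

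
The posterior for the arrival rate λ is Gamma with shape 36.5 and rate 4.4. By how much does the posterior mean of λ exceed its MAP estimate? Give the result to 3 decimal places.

Mode = (α−1)/β = 35.5/4.4 = 8.068.
Mean = α/β = 36.5/4.4 = 8.295.
Difference = 8.295 − 8.068 = 0.227.

0.227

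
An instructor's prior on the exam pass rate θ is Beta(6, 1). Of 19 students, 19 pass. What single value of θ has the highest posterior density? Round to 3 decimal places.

1.000

Posterior: Beta(6+19, 1+0) = Beta(25, 1).
Since β = 1 ≤ 1 and α > 1, the Beta density is monotone increasing on [0,1]; the mode is at 1.
Mean = 25/(25+1) = 0.962.
This is the posterior mode — the MAP estimate.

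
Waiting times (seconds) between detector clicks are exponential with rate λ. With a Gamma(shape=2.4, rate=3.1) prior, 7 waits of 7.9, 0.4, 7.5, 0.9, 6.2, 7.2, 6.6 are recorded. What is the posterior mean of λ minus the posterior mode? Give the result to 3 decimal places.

0.025

Σ times = 36.7. Posterior: Gamma(shape = 2.4+7 = 9.4, rate = 3.1+36.7 = 39.8).
Mode = (α−1)/β = 8.4/39.8 = 0.211.
Mean = α/β = 9.4/39.8 = 0.236.
Difference = 0.236 − 0.211 = 0.025.
Right-skewed posterior ⇒ mode < mean.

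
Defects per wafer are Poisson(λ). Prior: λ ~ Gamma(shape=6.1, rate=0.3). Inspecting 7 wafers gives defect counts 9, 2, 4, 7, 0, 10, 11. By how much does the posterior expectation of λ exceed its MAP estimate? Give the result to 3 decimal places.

Σ counts = 43. Posterior: Gamma(shape = 6.1+43 = 49.1, rate = 0.3+7 = 7.3).
Mode = (α−1)/β = 48.1/7.3 = 6.589.
Mean = α/β = 49.1/7.3 = 6.726.
Difference = 6.726 − 6.589 = 0.137.
The mean is pulled above the mode by the posterior's right skew.

0.137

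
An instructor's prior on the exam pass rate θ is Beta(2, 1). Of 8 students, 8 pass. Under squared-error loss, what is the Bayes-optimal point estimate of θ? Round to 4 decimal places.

0.9091

Posterior: Beta(2+8, 1+0) = Beta(10, 1).
Since β = 1 ≤ 1 and α > 1, the Beta density is monotone increasing on [0,1]; the mode is at 1.
Mean = 10/(10+1) = 0.9091.
Squared-error loss ⇒ the optimal estimator is the posterior mean.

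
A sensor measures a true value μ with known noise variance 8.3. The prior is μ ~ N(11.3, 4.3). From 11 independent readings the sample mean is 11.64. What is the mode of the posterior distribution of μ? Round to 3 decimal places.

Posterior for μ is Normal. Precision-weighted mean: (1/4.3·11.3 + 11/8.3·11.64) / (1/4.3 + 11/8.3) = 11.589.
A Normal posterior is symmetric, so mode = mean.
This is the posterior mode — the MAP estimate.

11.589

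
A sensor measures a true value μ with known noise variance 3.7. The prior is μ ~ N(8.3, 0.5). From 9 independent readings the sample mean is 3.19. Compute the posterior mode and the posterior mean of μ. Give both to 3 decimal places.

Posterior for μ is Normal. Precision-weighted mean: (1/0.5·8.3 + 9/3.7·3.19) / (1/0.5 + 9/3.7) = 5.496.
A Normal posterior is symmetric, so mode = mean.

μ_MAP = 5.496, E[μ|data] = 5.496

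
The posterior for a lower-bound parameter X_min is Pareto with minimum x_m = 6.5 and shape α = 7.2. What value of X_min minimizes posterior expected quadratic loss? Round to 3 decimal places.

7.548

The Pareto density is strictly decreasing on [x_m, ∞), so the mode is x_m = 6.500.
Mean = α·x_m/(α−1) = 7.2·6.5/6.2 = 7.548.
Quadratic loss ⇒ the optimal estimator is the posterior mean.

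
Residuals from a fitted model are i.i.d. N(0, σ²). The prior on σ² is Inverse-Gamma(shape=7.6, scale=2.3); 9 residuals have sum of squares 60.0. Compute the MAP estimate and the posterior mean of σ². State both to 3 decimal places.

MAP estimate = 2.466, posterior mean = 2.910

Posterior: Inverse-Gamma(shape = 7.6+9/2 = 12.1, scale = 2.3+60.0/2 = 32.3).
Mode = β/(α+1) = 32.3/13.1 = 2.466.
Mean = β/(α−1) = 32.3/11.1 = 2.910.
The posterior is right-skewed, so the mean exceeds the mode.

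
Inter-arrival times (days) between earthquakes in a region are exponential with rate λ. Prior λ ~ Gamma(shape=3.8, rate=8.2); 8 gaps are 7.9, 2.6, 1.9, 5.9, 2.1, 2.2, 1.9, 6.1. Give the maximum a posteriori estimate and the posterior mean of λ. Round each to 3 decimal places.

MAP = 0.278, posterior mean = 0.304

Σ times = 30.6. Posterior: Gamma(shape = 3.8+8 = 11.8, rate = 8.2+30.6 = 38.8).
Mode = (α−1)/β = 10.8/38.8 = 0.278.
Mean = α/β = 11.8/38.8 = 0.304.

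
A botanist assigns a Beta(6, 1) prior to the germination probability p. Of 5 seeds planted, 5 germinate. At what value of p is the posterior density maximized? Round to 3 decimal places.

Posterior: Beta(6+5, 1+0) = Beta(11, 1).
Since β = 1 ≤ 1 and α > 1, the Beta density is monotone increasing on [0,1]; the mode is at 1.
Mean = 11/(11+1) = 0.917.
This is the posterior mode — the MAP estimate.

1.000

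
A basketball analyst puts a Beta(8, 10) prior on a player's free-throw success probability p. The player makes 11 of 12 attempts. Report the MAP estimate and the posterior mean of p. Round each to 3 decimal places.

Posterior: Beta(8+11, 10+1) = Beta(19, 11).
Mode = (19−1)/(19+11−2) = 18/28 = 0.643.
Mean = 19/(19+11) = 19/30 = 0.633.

MAP estimate = 0.643, posterior mean = 0.633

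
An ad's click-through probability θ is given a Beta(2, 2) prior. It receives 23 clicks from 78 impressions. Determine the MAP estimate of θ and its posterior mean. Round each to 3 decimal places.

MAP: 0.300. Posterior mean: 0.305.

Posterior: Beta(2+23, 2+55) = Beta(25, 57).
Mode = (25−1)/(25+57−2) = 24/80 = 0.300.
Mean = 25/(25+57) = 25/82 = 0.305.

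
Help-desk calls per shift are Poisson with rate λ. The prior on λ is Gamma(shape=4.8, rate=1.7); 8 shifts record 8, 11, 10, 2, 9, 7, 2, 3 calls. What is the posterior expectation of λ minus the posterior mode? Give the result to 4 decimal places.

0.1031

Σ counts = 52. Posterior: Gamma(shape = 4.8+52 = 56.8, rate = 1.7+8 = 9.7).
Mode = (α−1)/β = 55.8/9.7 = 5.7526.
Mean = α/β = 56.8/9.7 = 5.8557.
Difference = 5.8557 − 5.7526 = 0.1031.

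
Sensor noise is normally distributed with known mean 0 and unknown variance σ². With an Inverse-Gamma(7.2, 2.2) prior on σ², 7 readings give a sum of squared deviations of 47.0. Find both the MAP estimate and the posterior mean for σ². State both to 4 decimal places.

MAP = 2.1966; posterior mean = 2.6495

Posterior: Inverse-Gamma(shape = 7.2+7/2 = 10.7, scale = 2.2+47.0/2 = 25.7).
Mode = β/(α+1) = 25.7/11.7 = 2.1966.
Mean = β/(α−1) = 25.7/9.7 = 2.6495.
Mean > mode: the posterior has a right tail.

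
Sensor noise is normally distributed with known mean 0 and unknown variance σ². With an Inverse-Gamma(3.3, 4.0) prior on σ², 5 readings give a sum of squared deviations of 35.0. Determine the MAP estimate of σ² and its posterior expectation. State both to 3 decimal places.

σ²_MAP = 3.162, E[σ²|data] = 4.479

Posterior: Inverse-Gamma(shape = 3.3+5/2 = 5.8, scale = 4.0+35.0/2 = 21.5).
Mode = β/(α+1) = 21.5/6.8 = 3.162.
Mean = β/(α−1) = 21.5/4.8 = 4.479.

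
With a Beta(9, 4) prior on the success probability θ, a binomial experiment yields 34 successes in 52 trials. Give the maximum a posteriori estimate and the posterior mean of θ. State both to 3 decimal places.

Posterior: Beta(9+34, 4+18) = Beta(43, 22).
Mode = (43−1)/(43+22−2) = 42/63 = 0.667.
Mean = 43/(43+22) = 43/65 = 0.662.
Left-skewed posterior ⇒ mean < mode.

maximum a posteriori estimate = 0.667, posterior mean = 0.662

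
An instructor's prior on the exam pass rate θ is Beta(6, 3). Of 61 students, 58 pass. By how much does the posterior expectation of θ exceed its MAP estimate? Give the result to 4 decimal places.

-0.0122

Posterior: Beta(6+58, 3+3) = Beta(64, 6).
Mode = (64−1)/(64+6−2) = 63/68 = 0.9265.
Mean = 64/(64+6) = 64/70 = 0.9143.
Difference = 0.9143 − 0.9265 = -0.0122.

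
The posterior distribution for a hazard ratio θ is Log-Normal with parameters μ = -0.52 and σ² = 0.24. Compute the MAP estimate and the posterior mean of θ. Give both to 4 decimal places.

MAP estimate = 0.4677, posterior mean = 0.6703

Mode = exp(μ − σ²) = exp(-0.76) = 0.4677.
Mean = exp(μ + σ²/2) = exp(-0.400) = 0.6703.
The mean is pulled above the mode by the posterior's right skew.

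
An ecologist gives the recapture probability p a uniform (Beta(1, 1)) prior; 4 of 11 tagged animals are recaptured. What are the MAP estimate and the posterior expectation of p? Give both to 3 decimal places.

MAP estimate = 0.364, posterior expectation = 0.385

Posterior: Beta(1+4, 1+7) = Beta(5, 8).
Mode = (5−1)/(5+8−2) = 4/11 = 0.364.
With a flat prior the MAP equals the MLE, 4/11.
Mean = 5/(5+8) = 5/13 = 0.385.
Mean > mode: the posterior has a right tail.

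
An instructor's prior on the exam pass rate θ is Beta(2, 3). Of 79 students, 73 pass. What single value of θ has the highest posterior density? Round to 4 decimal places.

Posterior: Beta(2+73, 3+6) = Beta(75, 9).
Mode = (75−1)/(75+9−2) = 74/82 = 0.9024.
Mean = 75/(75+9) = 75/84 = 0.8929.
This is the posterior mode — the MAP estimate.

0.9024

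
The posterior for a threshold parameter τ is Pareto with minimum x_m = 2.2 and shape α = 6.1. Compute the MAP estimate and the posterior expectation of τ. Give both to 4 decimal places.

MAP estimate = 2.2000, posterior expectation = 2.6314

The Pareto density is strictly decreasing on [x_m, ∞), so the mode is x_m = 2.2000.
Mean = α·x_m/(α−1) = 6.1·2.2/5.1 = 2.6314.
The posterior is right-skewed, so the mean exceeds the mode.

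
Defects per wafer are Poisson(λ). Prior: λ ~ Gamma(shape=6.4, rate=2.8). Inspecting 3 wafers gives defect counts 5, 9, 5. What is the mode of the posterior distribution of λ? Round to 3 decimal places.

Σ counts = 19. Posterior: Gamma(shape = 6.4+19 = 25.4, rate = 2.8+3 = 5.8).
Mode = (α−1)/β = 24.4/5.8 = 4.207.
Mean = α/β = 25.4/5.8 = 4.379.
This is the posterior mode — the MAP estimate.

4.207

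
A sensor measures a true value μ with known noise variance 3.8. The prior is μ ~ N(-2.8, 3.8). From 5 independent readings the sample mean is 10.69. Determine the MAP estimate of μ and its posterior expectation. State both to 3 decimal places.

μ_MAP = 8.442, E[μ|data] = 8.442

Posterior for μ is Normal. Precision-weighted mean: (1/3.8·-2.8 + 5/3.8·10.69) / (1/3.8 + 5/3.8) = 8.442.
A Normal posterior is symmetric, so mode = mean.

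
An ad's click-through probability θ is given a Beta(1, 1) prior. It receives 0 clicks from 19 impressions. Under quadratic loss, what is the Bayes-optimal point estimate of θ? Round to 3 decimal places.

0.048

Posterior: Beta(1+0, 1+19) = Beta(1, 20).
Since α = 1 ≤ 1 and β > 1, the Beta density is monotone decreasing on [0,1]; the mode is at 0.
Mean = 1/(1+20) = 0.048.
Quadratic loss ⇒ the optimal estimator is the posterior mean.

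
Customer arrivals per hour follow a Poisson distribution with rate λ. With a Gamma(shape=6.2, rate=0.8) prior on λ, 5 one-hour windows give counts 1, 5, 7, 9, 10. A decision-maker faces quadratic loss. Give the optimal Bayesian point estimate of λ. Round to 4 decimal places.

Σ counts = 32. Posterior: Gamma(shape = 6.2+32 = 38.2, rate = 0.8+5 = 5.8).
Mode = (α−1)/β = 37.2/5.8 = 6.4138.
Mean = α/β = 38.2/5.8 = 6.5862.
Quadratic loss ⇒ the optimal estimator is the posterior mean.

6.5862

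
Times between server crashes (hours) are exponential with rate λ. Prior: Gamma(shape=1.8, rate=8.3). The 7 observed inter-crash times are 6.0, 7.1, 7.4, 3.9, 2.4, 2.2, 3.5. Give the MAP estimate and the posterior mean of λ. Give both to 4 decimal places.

λ_MAP = 0.1912, E[λ|data] = 0.2157

Σ times = 32.5. Posterior: Gamma(shape = 1.8+7 = 8.8, rate = 8.3+32.5 = 40.8).
Mode = (α−1)/β = 7.8/40.8 = 0.1912.
Mean = α/β = 8.8/40.8 = 0.2157.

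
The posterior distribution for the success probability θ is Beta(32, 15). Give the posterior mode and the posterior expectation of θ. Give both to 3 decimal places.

MAP = 0.689; posterior mean = 0.681

Mode = (32−1)/(32+15−2) = 31/45 = 0.689.
Mean = 32/(32+15) = 32/47 = 0.681.
The posterior is left-skewed, so the mode exceeds the mean.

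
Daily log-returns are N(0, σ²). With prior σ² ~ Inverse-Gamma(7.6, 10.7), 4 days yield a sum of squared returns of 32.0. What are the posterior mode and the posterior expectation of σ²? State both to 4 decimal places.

σ²_MAP = 2.5189, E[σ²|data] = 3.1047

Posterior: Inverse-Gamma(shape = 7.6+4/2 = 9.6, scale = 10.7+32.0/2 = 26.7).
Mode = β/(α+1) = 26.7/10.6 = 2.5189.
Mean = β/(α−1) = 26.7/8.6 = 3.1047.
The posterior is right-skewed, so the mean exceeds the mode.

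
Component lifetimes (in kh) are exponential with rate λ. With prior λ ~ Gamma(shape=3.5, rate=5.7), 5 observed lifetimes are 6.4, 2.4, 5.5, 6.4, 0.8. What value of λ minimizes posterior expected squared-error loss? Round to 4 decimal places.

Σ times = 21.5. Posterior: Gamma(shape = 3.5+5 = 8.5, rate = 5.7+21.5 = 27.2).
Mode = (α−1)/β = 7.5/27.2 = 0.2757.
Mean = α/β = 8.5/27.2 = 0.3125.
Squared-error loss ⇒ the optimal estimator is the posterior mean.

0.3125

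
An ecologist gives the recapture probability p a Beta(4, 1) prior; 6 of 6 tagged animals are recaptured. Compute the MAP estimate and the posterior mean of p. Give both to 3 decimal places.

MAP estimate = 1.000, posterior mean = 0.909

Posterior: Beta(4+6, 1+0) = Beta(10, 1).
Since β = 1 ≤ 1 and α > 1, the Beta density is monotone increasing on [0,1]; the mode is at 1.
Mean = 10/(10+1) = 0.909.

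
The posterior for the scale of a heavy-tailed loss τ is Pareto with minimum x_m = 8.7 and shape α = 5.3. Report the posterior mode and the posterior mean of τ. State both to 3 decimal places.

posterior mode = 8.700, posterior mean = 10.723

The Pareto density is strictly decreasing on [x_m, ∞), so the mode is x_m = 8.700.
Mean = α·x_m/(α−1) = 5.3·8.7/4.3 = 10.723.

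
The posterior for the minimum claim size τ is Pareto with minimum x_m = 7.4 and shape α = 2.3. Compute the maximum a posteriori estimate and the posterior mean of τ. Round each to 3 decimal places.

The Pareto density is strictly decreasing on [x_m, ∞), so the mode is x_m = 7.400.
Mean = α·x_m/(α−1) = 2.3·7.4/1.3 = 13.092.

MAP: 7.400. Posterior mean: 13.092.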